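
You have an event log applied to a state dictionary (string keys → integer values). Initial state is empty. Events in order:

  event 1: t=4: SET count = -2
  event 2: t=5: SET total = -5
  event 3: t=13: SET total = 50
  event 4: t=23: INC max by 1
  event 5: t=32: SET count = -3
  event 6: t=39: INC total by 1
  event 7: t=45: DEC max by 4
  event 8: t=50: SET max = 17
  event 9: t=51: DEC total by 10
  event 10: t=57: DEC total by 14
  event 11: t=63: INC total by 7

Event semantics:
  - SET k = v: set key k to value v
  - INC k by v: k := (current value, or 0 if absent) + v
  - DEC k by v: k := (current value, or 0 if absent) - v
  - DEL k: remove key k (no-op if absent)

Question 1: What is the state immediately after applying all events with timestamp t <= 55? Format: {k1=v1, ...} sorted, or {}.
Apply events with t <= 55 (9 events):
  after event 1 (t=4: SET count = -2): {count=-2}
  after event 2 (t=5: SET total = -5): {count=-2, total=-5}
  after event 3 (t=13: SET total = 50): {count=-2, total=50}
  after event 4 (t=23: INC max by 1): {count=-2, max=1, total=50}
  after event 5 (t=32: SET count = -3): {count=-3, max=1, total=50}
  after event 6 (t=39: INC total by 1): {count=-3, max=1, total=51}
  after event 7 (t=45: DEC max by 4): {count=-3, max=-3, total=51}
  after event 8 (t=50: SET max = 17): {count=-3, max=17, total=51}
  after event 9 (t=51: DEC total by 10): {count=-3, max=17, total=41}

Answer: {count=-3, max=17, total=41}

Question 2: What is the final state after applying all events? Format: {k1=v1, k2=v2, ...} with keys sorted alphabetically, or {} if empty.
  after event 1 (t=4: SET count = -2): {count=-2}
  after event 2 (t=5: SET total = -5): {count=-2, total=-5}
  after event 3 (t=13: SET total = 50): {count=-2, total=50}
  after event 4 (t=23: INC max by 1): {count=-2, max=1, total=50}
  after event 5 (t=32: SET count = -3): {count=-3, max=1, total=50}
  after event 6 (t=39: INC total by 1): {count=-3, max=1, total=51}
  after event 7 (t=45: DEC max by 4): {count=-3, max=-3, total=51}
  after event 8 (t=50: SET max = 17): {count=-3, max=17, total=51}
  after event 9 (t=51: DEC total by 10): {count=-3, max=17, total=41}
  after event 10 (t=57: DEC total by 14): {count=-3, max=17, total=27}
  after event 11 (t=63: INC total by 7): {count=-3, max=17, total=34}

Answer: {count=-3, max=17, total=34}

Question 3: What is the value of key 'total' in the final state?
Answer: 34

Derivation:
Track key 'total' through all 11 events:
  event 1 (t=4: SET count = -2): total unchanged
  event 2 (t=5: SET total = -5): total (absent) -> -5
  event 3 (t=13: SET total = 50): total -5 -> 50
  event 4 (t=23: INC max by 1): total unchanged
  event 5 (t=32: SET count = -3): total unchanged
  event 6 (t=39: INC total by 1): total 50 -> 51
  event 7 (t=45: DEC max by 4): total unchanged
  event 8 (t=50: SET max = 17): total unchanged
  event 9 (t=51: DEC total by 10): total 51 -> 41
  event 10 (t=57: DEC total by 14): total 41 -> 27
  event 11 (t=63: INC total by 7): total 27 -> 34
Final: total = 34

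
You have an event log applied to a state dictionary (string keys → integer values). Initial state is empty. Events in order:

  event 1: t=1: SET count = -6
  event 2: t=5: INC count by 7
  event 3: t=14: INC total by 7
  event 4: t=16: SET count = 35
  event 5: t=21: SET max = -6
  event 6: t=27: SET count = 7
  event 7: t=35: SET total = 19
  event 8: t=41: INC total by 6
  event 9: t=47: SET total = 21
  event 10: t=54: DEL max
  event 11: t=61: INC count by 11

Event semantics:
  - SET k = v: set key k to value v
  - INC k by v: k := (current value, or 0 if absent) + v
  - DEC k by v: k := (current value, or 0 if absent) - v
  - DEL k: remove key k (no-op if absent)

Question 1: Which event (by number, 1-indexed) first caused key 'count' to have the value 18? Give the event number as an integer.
Looking for first event where count becomes 18:
  event 1: count = -6
  event 2: count = 1
  event 3: count = 1
  event 4: count = 35
  event 5: count = 35
  event 6: count = 7
  event 7: count = 7
  event 8: count = 7
  event 9: count = 7
  event 10: count = 7
  event 11: count 7 -> 18  <-- first match

Answer: 11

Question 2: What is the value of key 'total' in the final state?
Track key 'total' through all 11 events:
  event 1 (t=1: SET count = -6): total unchanged
  event 2 (t=5: INC count by 7): total unchanged
  event 3 (t=14: INC total by 7): total (absent) -> 7
  event 4 (t=16: SET count = 35): total unchanged
  event 5 (t=21: SET max = -6): total unchanged
  event 6 (t=27: SET count = 7): total unchanged
  event 7 (t=35: SET total = 19): total 7 -> 19
  event 8 (t=41: INC total by 6): total 19 -> 25
  event 9 (t=47: SET total = 21): total 25 -> 21
  event 10 (t=54: DEL max): total unchanged
  event 11 (t=61: INC count by 11): total unchanged
Final: total = 21

Answer: 21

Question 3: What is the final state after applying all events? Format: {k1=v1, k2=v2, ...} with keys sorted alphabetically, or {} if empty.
Answer: {count=18, total=21}

Derivation:
  after event 1 (t=1: SET count = -6): {count=-6}
  after event 2 (t=5: INC count by 7): {count=1}
  after event 3 (t=14: INC total by 7): {count=1, total=7}
  after event 4 (t=16: SET count = 35): {count=35, total=7}
  after event 5 (t=21: SET max = -6): {count=35, max=-6, total=7}
  after event 6 (t=27: SET count = 7): {count=7, max=-6, total=7}
  after event 7 (t=35: SET total = 19): {count=7, max=-6, total=19}
  after event 8 (t=41: INC total by 6): {count=7, max=-6, total=25}
  after event 9 (t=47: SET total = 21): {count=7, max=-6, total=21}
  after event 10 (t=54: DEL max): {count=7, total=21}
  after event 11 (t=61: INC count by 11): {count=18, total=21}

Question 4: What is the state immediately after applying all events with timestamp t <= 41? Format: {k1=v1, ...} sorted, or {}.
Answer: {count=7, max=-6, total=25}

Derivation:
Apply events with t <= 41 (8 events):
  after event 1 (t=1: SET count = -6): {count=-6}
  after event 2 (t=5: INC count by 7): {count=1}
  after event 3 (t=14: INC total by 7): {count=1, total=7}
  after event 4 (t=16: SET count = 35): {count=35, total=7}
  after event 5 (t=21: SET max = -6): {count=35, max=-6, total=7}
  after event 6 (t=27: SET count = 7): {count=7, max=-6, total=7}
  after event 7 (t=35: SET total = 19): {count=7, max=-6, total=19}
  after event 8 (t=41: INC total by 6): {count=7, max=-6, total=25}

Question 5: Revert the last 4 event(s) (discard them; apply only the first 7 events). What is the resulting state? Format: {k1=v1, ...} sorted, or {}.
Answer: {count=7, max=-6, total=19}

Derivation:
Keep first 7 events (discard last 4):
  after event 1 (t=1: SET count = -6): {count=-6}
  after event 2 (t=5: INC count by 7): {count=1}
  after event 3 (t=14: INC total by 7): {count=1, total=7}
  after event 4 (t=16: SET count = 35): {count=35, total=7}
  after event 5 (t=21: SET max = -6): {count=35, max=-6, total=7}
  after event 6 (t=27: SET count = 7): {count=7, max=-6, total=7}
  after event 7 (t=35: SET total = 19): {count=7, max=-6, total=19}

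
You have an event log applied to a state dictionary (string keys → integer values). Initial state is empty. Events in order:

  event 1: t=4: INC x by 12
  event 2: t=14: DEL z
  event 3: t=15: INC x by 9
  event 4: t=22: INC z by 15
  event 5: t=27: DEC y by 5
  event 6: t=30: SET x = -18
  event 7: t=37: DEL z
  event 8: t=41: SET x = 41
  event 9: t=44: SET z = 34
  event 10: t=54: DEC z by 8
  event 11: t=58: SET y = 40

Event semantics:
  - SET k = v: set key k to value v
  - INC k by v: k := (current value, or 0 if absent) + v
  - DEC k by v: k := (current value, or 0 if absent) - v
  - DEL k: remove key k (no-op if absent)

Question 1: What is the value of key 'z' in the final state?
Answer: 26

Derivation:
Track key 'z' through all 11 events:
  event 1 (t=4: INC x by 12): z unchanged
  event 2 (t=14: DEL z): z (absent) -> (absent)
  event 3 (t=15: INC x by 9): z unchanged
  event 4 (t=22: INC z by 15): z (absent) -> 15
  event 5 (t=27: DEC y by 5): z unchanged
  event 6 (t=30: SET x = -18): z unchanged
  event 7 (t=37: DEL z): z 15 -> (absent)
  event 8 (t=41: SET x = 41): z unchanged
  event 9 (t=44: SET z = 34): z (absent) -> 34
  event 10 (t=54: DEC z by 8): z 34 -> 26
  event 11 (t=58: SET y = 40): z unchanged
Final: z = 26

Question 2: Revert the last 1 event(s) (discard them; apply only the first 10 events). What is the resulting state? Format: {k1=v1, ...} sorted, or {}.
Answer: {x=41, y=-5, z=26}

Derivation:
Keep first 10 events (discard last 1):
  after event 1 (t=4: INC x by 12): {x=12}
  after event 2 (t=14: DEL z): {x=12}
  after event 3 (t=15: INC x by 9): {x=21}
  after event 4 (t=22: INC z by 15): {x=21, z=15}
  after event 5 (t=27: DEC y by 5): {x=21, y=-5, z=15}
  after event 6 (t=30: SET x = -18): {x=-18, y=-5, z=15}
  after event 7 (t=37: DEL z): {x=-18, y=-5}
  after event 8 (t=41: SET x = 41): {x=41, y=-5}
  after event 9 (t=44: SET z = 34): {x=41, y=-5, z=34}
  after event 10 (t=54: DEC z by 8): {x=41, y=-5, z=26}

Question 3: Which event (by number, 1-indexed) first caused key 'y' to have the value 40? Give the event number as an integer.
Answer: 11

Derivation:
Looking for first event where y becomes 40:
  event 5: y = -5
  event 6: y = -5
  event 7: y = -5
  event 8: y = -5
  event 9: y = -5
  event 10: y = -5
  event 11: y -5 -> 40  <-- first match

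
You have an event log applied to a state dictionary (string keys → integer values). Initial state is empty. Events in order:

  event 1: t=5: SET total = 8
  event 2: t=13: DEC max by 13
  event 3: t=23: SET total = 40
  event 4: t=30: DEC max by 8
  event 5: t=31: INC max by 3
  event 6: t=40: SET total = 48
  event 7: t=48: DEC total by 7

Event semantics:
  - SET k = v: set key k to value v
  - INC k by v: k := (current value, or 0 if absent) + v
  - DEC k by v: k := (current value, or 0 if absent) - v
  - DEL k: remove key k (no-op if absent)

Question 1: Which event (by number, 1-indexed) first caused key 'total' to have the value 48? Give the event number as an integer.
Answer: 6

Derivation:
Looking for first event where total becomes 48:
  event 1: total = 8
  event 2: total = 8
  event 3: total = 40
  event 4: total = 40
  event 5: total = 40
  event 6: total 40 -> 48  <-- first match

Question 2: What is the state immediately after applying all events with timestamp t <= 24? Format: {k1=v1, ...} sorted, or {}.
Answer: {max=-13, total=40}

Derivation:
Apply events with t <= 24 (3 events):
  after event 1 (t=5: SET total = 8): {total=8}
  after event 2 (t=13: DEC max by 13): {max=-13, total=8}
  after event 3 (t=23: SET total = 40): {max=-13, total=40}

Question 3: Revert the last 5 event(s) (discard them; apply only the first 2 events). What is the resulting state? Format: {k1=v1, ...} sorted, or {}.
Keep first 2 events (discard last 5):
  after event 1 (t=5: SET total = 8): {total=8}
  after event 2 (t=13: DEC max by 13): {max=-13, total=8}

Answer: {max=-13, total=8}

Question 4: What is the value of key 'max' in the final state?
Track key 'max' through all 7 events:
  event 1 (t=5: SET total = 8): max unchanged
  event 2 (t=13: DEC max by 13): max (absent) -> -13
  event 3 (t=23: SET total = 40): max unchanged
  event 4 (t=30: DEC max by 8): max -13 -> -21
  event 5 (t=31: INC max by 3): max -21 -> -18
  event 6 (t=40: SET total = 48): max unchanged
  event 7 (t=48: DEC total by 7): max unchanged
Final: max = -18

Answer: -18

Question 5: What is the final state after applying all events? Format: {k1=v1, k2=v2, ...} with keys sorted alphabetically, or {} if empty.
  after event 1 (t=5: SET total = 8): {total=8}
  after event 2 (t=13: DEC max by 13): {max=-13, total=8}
  after event 3 (t=23: SET total = 40): {max=-13, total=40}
  after event 4 (t=30: DEC max by 8): {max=-21, total=40}
  after event 5 (t=31: INC max by 3): {max=-18, total=40}
  after event 6 (t=40: SET total = 48): {max=-18, total=48}
  after event 7 (t=48: DEC total by 7): {max=-18, total=41}

Answer: {max=-18, total=41}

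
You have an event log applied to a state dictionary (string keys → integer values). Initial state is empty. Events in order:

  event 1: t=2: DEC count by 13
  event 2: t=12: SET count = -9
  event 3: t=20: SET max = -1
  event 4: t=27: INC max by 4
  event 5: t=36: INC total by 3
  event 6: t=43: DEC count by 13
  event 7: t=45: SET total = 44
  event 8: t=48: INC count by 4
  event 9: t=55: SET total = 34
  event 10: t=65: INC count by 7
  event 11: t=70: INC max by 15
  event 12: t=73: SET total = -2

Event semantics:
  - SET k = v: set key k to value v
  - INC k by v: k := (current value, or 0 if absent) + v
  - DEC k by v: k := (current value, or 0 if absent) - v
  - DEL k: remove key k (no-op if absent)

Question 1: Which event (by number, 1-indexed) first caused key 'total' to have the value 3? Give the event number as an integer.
Answer: 5

Derivation:
Looking for first event where total becomes 3:
  event 5: total (absent) -> 3  <-- first match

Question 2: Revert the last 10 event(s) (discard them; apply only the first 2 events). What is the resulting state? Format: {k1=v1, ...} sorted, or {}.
Answer: {count=-9}

Derivation:
Keep first 2 events (discard last 10):
  after event 1 (t=2: DEC count by 13): {count=-13}
  after event 2 (t=12: SET count = -9): {count=-9}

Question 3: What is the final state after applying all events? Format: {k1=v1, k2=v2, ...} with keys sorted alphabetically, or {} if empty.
  after event 1 (t=2: DEC count by 13): {count=-13}
  after event 2 (t=12: SET count = -9): {count=-9}
  after event 3 (t=20: SET max = -1): {count=-9, max=-1}
  after event 4 (t=27: INC max by 4): {count=-9, max=3}
  after event 5 (t=36: INC total by 3): {count=-9, max=3, total=3}
  after event 6 (t=43: DEC count by 13): {count=-22, max=3, total=3}
  after event 7 (t=45: SET total = 44): {count=-22, max=3, total=44}
  after event 8 (t=48: INC count by 4): {count=-18, max=3, total=44}
  after event 9 (t=55: SET total = 34): {count=-18, max=3, total=34}
  after event 10 (t=65: INC count by 7): {count=-11, max=3, total=34}
  after event 11 (t=70: INC max by 15): {count=-11, max=18, total=34}
  after event 12 (t=73: SET total = -2): {count=-11, max=18, total=-2}

Answer: {count=-11, max=18, total=-2}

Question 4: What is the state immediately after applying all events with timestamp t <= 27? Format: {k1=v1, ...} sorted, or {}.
Answer: {count=-9, max=3}

Derivation:
Apply events with t <= 27 (4 events):
  after event 1 (t=2: DEC count by 13): {count=-13}
  after event 2 (t=12: SET count = -9): {count=-9}
  after event 3 (t=20: SET max = -1): {count=-9, max=-1}
  after event 4 (t=27: INC max by 4): {count=-9, max=3}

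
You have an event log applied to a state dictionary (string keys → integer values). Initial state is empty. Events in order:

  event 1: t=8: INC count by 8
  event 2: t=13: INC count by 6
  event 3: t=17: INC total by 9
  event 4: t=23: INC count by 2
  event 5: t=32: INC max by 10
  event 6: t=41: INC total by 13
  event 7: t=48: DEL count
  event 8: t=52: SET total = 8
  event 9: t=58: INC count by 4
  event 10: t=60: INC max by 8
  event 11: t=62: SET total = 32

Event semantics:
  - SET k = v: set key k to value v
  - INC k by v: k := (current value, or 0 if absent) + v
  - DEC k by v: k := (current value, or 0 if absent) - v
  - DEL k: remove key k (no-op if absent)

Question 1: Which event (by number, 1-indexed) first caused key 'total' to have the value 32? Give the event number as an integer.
Answer: 11

Derivation:
Looking for first event where total becomes 32:
  event 3: total = 9
  event 4: total = 9
  event 5: total = 9
  event 6: total = 22
  event 7: total = 22
  event 8: total = 8
  event 9: total = 8
  event 10: total = 8
  event 11: total 8 -> 32  <-- first match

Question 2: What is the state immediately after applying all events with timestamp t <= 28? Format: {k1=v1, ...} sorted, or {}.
Answer: {count=16, total=9}

Derivation:
Apply events with t <= 28 (4 events):
  after event 1 (t=8: INC count by 8): {count=8}
  after event 2 (t=13: INC count by 6): {count=14}
  after event 3 (t=17: INC total by 9): {count=14, total=9}
  after event 4 (t=23: INC count by 2): {count=16, total=9}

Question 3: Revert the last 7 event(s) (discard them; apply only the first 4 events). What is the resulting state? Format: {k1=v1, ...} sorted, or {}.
Answer: {count=16, total=9}

Derivation:
Keep first 4 events (discard last 7):
  after event 1 (t=8: INC count by 8): {count=8}
  after event 2 (t=13: INC count by 6): {count=14}
  after event 3 (t=17: INC total by 9): {count=14, total=9}
  after event 4 (t=23: INC count by 2): {count=16, total=9}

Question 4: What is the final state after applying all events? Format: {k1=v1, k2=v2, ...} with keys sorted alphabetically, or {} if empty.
  after event 1 (t=8: INC count by 8): {count=8}
  after event 2 (t=13: INC count by 6): {count=14}
  after event 3 (t=17: INC total by 9): {count=14, total=9}
  after event 4 (t=23: INC count by 2): {count=16, total=9}
  after event 5 (t=32: INC max by 10): {count=16, max=10, total=9}
  after event 6 (t=41: INC total by 13): {count=16, max=10, total=22}
  after event 7 (t=48: DEL count): {max=10, total=22}
  after event 8 (t=52: SET total = 8): {max=10, total=8}
  after event 9 (t=58: INC count by 4): {count=4, max=10, total=8}
  after event 10 (t=60: INC max by 8): {count=4, max=18, total=8}
  after event 11 (t=62: SET total = 32): {count=4, max=18, total=32}

Answer: {count=4, max=18, total=32}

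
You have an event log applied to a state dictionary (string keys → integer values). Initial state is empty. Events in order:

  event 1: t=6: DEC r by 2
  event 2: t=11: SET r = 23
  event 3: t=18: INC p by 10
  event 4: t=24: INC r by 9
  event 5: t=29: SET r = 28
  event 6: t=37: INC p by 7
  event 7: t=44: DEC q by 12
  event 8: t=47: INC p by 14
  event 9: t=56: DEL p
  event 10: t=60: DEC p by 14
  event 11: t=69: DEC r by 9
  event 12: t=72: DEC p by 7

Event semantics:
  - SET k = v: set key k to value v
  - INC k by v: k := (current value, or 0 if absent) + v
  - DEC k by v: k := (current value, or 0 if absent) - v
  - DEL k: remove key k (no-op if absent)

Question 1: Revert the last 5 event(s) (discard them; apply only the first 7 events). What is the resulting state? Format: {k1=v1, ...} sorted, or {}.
Answer: {p=17, q=-12, r=28}

Derivation:
Keep first 7 events (discard last 5):
  after event 1 (t=6: DEC r by 2): {r=-2}
  after event 2 (t=11: SET r = 23): {r=23}
  after event 3 (t=18: INC p by 10): {p=10, r=23}
  after event 4 (t=24: INC r by 9): {p=10, r=32}
  after event 5 (t=29: SET r = 28): {p=10, r=28}
  after event 6 (t=37: INC p by 7): {p=17, r=28}
  after event 7 (t=44: DEC q by 12): {p=17, q=-12, r=28}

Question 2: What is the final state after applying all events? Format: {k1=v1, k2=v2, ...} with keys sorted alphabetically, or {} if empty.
  after event 1 (t=6: DEC r by 2): {r=-2}
  after event 2 (t=11: SET r = 23): {r=23}
  after event 3 (t=18: INC p by 10): {p=10, r=23}
  after event 4 (t=24: INC r by 9): {p=10, r=32}
  after event 5 (t=29: SET r = 28): {p=10, r=28}
  after event 6 (t=37: INC p by 7): {p=17, r=28}
  after event 7 (t=44: DEC q by 12): {p=17, q=-12, r=28}
  after event 8 (t=47: INC p by 14): {p=31, q=-12, r=28}
  after event 9 (t=56: DEL p): {q=-12, r=28}
  after event 10 (t=60: DEC p by 14): {p=-14, q=-12, r=28}
  after event 11 (t=69: DEC r by 9): {p=-14, q=-12, r=19}
  after event 12 (t=72: DEC p by 7): {p=-21, q=-12, r=19}

Answer: {p=-21, q=-12, r=19}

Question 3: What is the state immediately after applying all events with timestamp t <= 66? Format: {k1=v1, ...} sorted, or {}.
Answer: {p=-14, q=-12, r=28}

Derivation:
Apply events with t <= 66 (10 events):
  after event 1 (t=6: DEC r by 2): {r=-2}
  after event 2 (t=11: SET r = 23): {r=23}
  after event 3 (t=18: INC p by 10): {p=10, r=23}
  after event 4 (t=24: INC r by 9): {p=10, r=32}
  after event 5 (t=29: SET r = 28): {p=10, r=28}
  after event 6 (t=37: INC p by 7): {p=17, r=28}
  after event 7 (t=44: DEC q by 12): {p=17, q=-12, r=28}
  after event 8 (t=47: INC p by 14): {p=31, q=-12, r=28}
  after event 9 (t=56: DEL p): {q=-12, r=28}
  after event 10 (t=60: DEC p by 14): {p=-14, q=-12, r=28}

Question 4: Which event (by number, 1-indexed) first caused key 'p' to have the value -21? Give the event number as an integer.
Answer: 12

Derivation:
Looking for first event where p becomes -21:
  event 3: p = 10
  event 4: p = 10
  event 5: p = 10
  event 6: p = 17
  event 7: p = 17
  event 8: p = 31
  event 9: p = (absent)
  event 10: p = -14
  event 11: p = -14
  event 12: p -14 -> -21  <-- first match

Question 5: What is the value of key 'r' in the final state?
Answer: 19

Derivation:
Track key 'r' through all 12 events:
  event 1 (t=6: DEC r by 2): r (absent) -> -2
  event 2 (t=11: SET r = 23): r -2 -> 23
  event 3 (t=18: INC p by 10): r unchanged
  event 4 (t=24: INC r by 9): r 23 -> 32
  event 5 (t=29: SET r = 28): r 32 -> 28
  event 6 (t=37: INC p by 7): r unchanged
  event 7 (t=44: DEC q by 12): r unchanged
  event 8 (t=47: INC p by 14): r unchanged
  event 9 (t=56: DEL p): r unchanged
  event 10 (t=60: DEC p by 14): r unchanged
  event 11 (t=69: DEC r by 9): r 28 -> 19
  event 12 (t=72: DEC p by 7): r unchanged
Final: r = 19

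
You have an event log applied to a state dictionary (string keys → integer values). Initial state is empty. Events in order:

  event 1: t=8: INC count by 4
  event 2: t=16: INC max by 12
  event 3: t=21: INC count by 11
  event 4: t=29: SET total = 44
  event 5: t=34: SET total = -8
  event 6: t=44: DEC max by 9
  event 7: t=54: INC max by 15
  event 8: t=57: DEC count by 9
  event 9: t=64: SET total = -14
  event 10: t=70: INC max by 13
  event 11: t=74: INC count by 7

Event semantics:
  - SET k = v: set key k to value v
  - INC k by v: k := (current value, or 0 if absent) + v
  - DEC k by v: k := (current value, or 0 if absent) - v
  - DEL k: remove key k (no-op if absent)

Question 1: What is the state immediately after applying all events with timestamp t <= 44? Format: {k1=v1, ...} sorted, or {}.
Apply events with t <= 44 (6 events):
  after event 1 (t=8: INC count by 4): {count=4}
  after event 2 (t=16: INC max by 12): {count=4, max=12}
  after event 3 (t=21: INC count by 11): {count=15, max=12}
  after event 4 (t=29: SET total = 44): {count=15, max=12, total=44}
  after event 5 (t=34: SET total = -8): {count=15, max=12, total=-8}
  after event 6 (t=44: DEC max by 9): {count=15, max=3, total=-8}

Answer: {count=15, max=3, total=-8}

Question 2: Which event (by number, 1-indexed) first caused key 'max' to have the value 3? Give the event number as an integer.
Looking for first event where max becomes 3:
  event 2: max = 12
  event 3: max = 12
  event 4: max = 12
  event 5: max = 12
  event 6: max 12 -> 3  <-- first match

Answer: 6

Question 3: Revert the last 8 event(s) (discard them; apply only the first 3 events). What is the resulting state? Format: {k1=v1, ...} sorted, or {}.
Answer: {count=15, max=12}

Derivation:
Keep first 3 events (discard last 8):
  after event 1 (t=8: INC count by 4): {count=4}
  after event 2 (t=16: INC max by 12): {count=4, max=12}
  after event 3 (t=21: INC count by 11): {count=15, max=12}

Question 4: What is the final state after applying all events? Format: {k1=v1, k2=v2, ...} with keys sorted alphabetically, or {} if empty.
  after event 1 (t=8: INC count by 4): {count=4}
  after event 2 (t=16: INC max by 12): {count=4, max=12}
  after event 3 (t=21: INC count by 11): {count=15, max=12}
  after event 4 (t=29: SET total = 44): {count=15, max=12, total=44}
  after event 5 (t=34: SET total = -8): {count=15, max=12, total=-8}
  after event 6 (t=44: DEC max by 9): {count=15, max=3, total=-8}
  after event 7 (t=54: INC max by 15): {count=15, max=18, total=-8}
  after event 8 (t=57: DEC count by 9): {count=6, max=18, total=-8}
  after event 9 (t=64: SET total = -14): {count=6, max=18, total=-14}
  after event 10 (t=70: INC max by 13): {count=6, max=31, total=-14}
  after event 11 (t=74: INC count by 7): {count=13, max=31, total=-14}

Answer: {count=13, max=31, total=-14}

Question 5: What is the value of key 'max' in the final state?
Track key 'max' through all 11 events:
  event 1 (t=8: INC count by 4): max unchanged
  event 2 (t=16: INC max by 12): max (absent) -> 12
  event 3 (t=21: INC count by 11): max unchanged
  event 4 (t=29: SET total = 44): max unchanged
  event 5 (t=34: SET total = -8): max unchanged
  event 6 (t=44: DEC max by 9): max 12 -> 3
  event 7 (t=54: INC max by 15): max 3 -> 18
  event 8 (t=57: DEC count by 9): max unchanged
  event 9 (t=64: SET total = -14): max unchanged
  event 10 (t=70: INC max by 13): max 18 -> 31
  event 11 (t=74: INC count by 7): max unchanged
Final: max = 31

Answer: 31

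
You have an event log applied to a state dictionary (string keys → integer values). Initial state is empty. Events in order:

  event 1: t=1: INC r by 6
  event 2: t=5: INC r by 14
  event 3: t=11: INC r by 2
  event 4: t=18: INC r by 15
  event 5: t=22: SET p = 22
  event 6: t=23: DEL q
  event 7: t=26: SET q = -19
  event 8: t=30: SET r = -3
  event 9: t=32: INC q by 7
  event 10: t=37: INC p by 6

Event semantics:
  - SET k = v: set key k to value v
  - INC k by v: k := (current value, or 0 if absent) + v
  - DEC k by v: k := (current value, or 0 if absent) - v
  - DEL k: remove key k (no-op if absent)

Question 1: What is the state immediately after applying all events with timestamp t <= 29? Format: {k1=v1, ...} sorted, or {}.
Answer: {p=22, q=-19, r=37}

Derivation:
Apply events with t <= 29 (7 events):
  after event 1 (t=1: INC r by 6): {r=6}
  after event 2 (t=5: INC r by 14): {r=20}
  after event 3 (t=11: INC r by 2): {r=22}
  after event 4 (t=18: INC r by 15): {r=37}
  after event 5 (t=22: SET p = 22): {p=22, r=37}
  after event 6 (t=23: DEL q): {p=22, r=37}
  after event 7 (t=26: SET q = -19): {p=22, q=-19, r=37}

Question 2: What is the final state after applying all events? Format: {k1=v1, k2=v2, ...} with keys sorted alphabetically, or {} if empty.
  after event 1 (t=1: INC r by 6): {r=6}
  after event 2 (t=5: INC r by 14): {r=20}
  after event 3 (t=11: INC r by 2): {r=22}
  after event 4 (t=18: INC r by 15): {r=37}
  after event 5 (t=22: SET p = 22): {p=22, r=37}
  after event 6 (t=23: DEL q): {p=22, r=37}
  after event 7 (t=26: SET q = -19): {p=22, q=-19, r=37}
  after event 8 (t=30: SET r = -3): {p=22, q=-19, r=-3}
  after event 9 (t=32: INC q by 7): {p=22, q=-12, r=-3}
  after event 10 (t=37: INC p by 6): {p=28, q=-12, r=-3}

Answer: {p=28, q=-12, r=-3}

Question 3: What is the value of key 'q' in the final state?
Answer: -12

Derivation:
Track key 'q' through all 10 events:
  event 1 (t=1: INC r by 6): q unchanged
  event 2 (t=5: INC r by 14): q unchanged
  event 3 (t=11: INC r by 2): q unchanged
  event 4 (t=18: INC r by 15): q unchanged
  event 5 (t=22: SET p = 22): q unchanged
  event 6 (t=23: DEL q): q (absent) -> (absent)
  event 7 (t=26: SET q = -19): q (absent) -> -19
  event 8 (t=30: SET r = -3): q unchanged
  event 9 (t=32: INC q by 7): q -19 -> -12
  event 10 (t=37: INC p by 6): q unchanged
Final: q = -12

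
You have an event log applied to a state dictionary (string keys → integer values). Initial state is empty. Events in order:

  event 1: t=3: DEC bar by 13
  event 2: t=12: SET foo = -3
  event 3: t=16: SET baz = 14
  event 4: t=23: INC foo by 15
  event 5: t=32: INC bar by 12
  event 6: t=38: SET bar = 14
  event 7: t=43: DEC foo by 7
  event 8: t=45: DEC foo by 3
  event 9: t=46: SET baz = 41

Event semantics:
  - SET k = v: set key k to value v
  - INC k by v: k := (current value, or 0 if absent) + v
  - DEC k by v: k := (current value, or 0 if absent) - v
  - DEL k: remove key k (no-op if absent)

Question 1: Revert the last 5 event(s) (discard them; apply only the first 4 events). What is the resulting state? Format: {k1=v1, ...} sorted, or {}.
Keep first 4 events (discard last 5):
  after event 1 (t=3: DEC bar by 13): {bar=-13}
  after event 2 (t=12: SET foo = -3): {bar=-13, foo=-3}
  after event 3 (t=16: SET baz = 14): {bar=-13, baz=14, foo=-3}
  after event 4 (t=23: INC foo by 15): {bar=-13, baz=14, foo=12}

Answer: {bar=-13, baz=14, foo=12}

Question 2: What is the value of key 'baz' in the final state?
Track key 'baz' through all 9 events:
  event 1 (t=3: DEC bar by 13): baz unchanged
  event 2 (t=12: SET foo = -3): baz unchanged
  event 3 (t=16: SET baz = 14): baz (absent) -> 14
  event 4 (t=23: INC foo by 15): baz unchanged
  event 5 (t=32: INC bar by 12): baz unchanged
  event 6 (t=38: SET bar = 14): baz unchanged
  event 7 (t=43: DEC foo by 7): baz unchanged
  event 8 (t=45: DEC foo by 3): baz unchanged
  event 9 (t=46: SET baz = 41): baz 14 -> 41
Final: baz = 41

Answer: 41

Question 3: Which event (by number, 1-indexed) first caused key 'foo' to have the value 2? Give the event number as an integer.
Answer: 8

Derivation:
Looking for first event where foo becomes 2:
  event 2: foo = -3
  event 3: foo = -3
  event 4: foo = 12
  event 5: foo = 12
  event 6: foo = 12
  event 7: foo = 5
  event 8: foo 5 -> 2  <-- first match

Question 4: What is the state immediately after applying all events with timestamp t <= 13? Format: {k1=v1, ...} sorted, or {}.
Apply events with t <= 13 (2 events):
  after event 1 (t=3: DEC bar by 13): {bar=-13}
  after event 2 (t=12: SET foo = -3): {bar=-13, foo=-3}

Answer: {bar=-13, foo=-3}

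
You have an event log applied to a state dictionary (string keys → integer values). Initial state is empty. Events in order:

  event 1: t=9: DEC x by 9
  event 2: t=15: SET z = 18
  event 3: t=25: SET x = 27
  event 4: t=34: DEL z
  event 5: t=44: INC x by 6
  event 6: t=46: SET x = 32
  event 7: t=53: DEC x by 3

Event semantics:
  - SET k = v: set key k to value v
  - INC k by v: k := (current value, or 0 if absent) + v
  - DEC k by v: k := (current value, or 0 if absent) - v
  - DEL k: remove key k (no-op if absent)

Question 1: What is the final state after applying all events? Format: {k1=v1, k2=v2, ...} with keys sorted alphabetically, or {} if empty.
  after event 1 (t=9: DEC x by 9): {x=-9}
  after event 2 (t=15: SET z = 18): {x=-9, z=18}
  after event 3 (t=25: SET x = 27): {x=27, z=18}
  after event 4 (t=34: DEL z): {x=27}
  after event 5 (t=44: INC x by 6): {x=33}
  after event 6 (t=46: SET x = 32): {x=32}
  after event 7 (t=53: DEC x by 3): {x=29}

Answer: {x=29}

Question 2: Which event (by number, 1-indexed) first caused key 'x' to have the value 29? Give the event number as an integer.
Looking for first event where x becomes 29:
  event 1: x = -9
  event 2: x = -9
  event 3: x = 27
  event 4: x = 27
  event 5: x = 33
  event 6: x = 32
  event 7: x 32 -> 29  <-- first match

Answer: 7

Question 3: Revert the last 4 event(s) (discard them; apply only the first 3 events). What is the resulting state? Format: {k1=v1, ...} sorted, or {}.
Keep first 3 events (discard last 4):
  after event 1 (t=9: DEC x by 9): {x=-9}
  after event 2 (t=15: SET z = 18): {x=-9, z=18}
  after event 3 (t=25: SET x = 27): {x=27, z=18}

Answer: {x=27, z=18}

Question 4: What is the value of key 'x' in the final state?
Track key 'x' through all 7 events:
  event 1 (t=9: DEC x by 9): x (absent) -> -9
  event 2 (t=15: SET z = 18): x unchanged
  event 3 (t=25: SET x = 27): x -9 -> 27
  event 4 (t=34: DEL z): x unchanged
  event 5 (t=44: INC x by 6): x 27 -> 33
  event 6 (t=46: SET x = 32): x 33 -> 32
  event 7 (t=53: DEC x by 3): x 32 -> 29
Final: x = 29

Answer: 29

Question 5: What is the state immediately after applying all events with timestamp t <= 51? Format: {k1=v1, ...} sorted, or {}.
Answer: {x=32}

Derivation:
Apply events with t <= 51 (6 events):
  after event 1 (t=9: DEC x by 9): {x=-9}
  after event 2 (t=15: SET z = 18): {x=-9, z=18}
  after event 3 (t=25: SET x = 27): {x=27, z=18}
  after event 4 (t=34: DEL z): {x=27}
  after event 5 (t=44: INC x by 6): {x=33}
  after event 6 (t=46: SET x = 32): {x=32}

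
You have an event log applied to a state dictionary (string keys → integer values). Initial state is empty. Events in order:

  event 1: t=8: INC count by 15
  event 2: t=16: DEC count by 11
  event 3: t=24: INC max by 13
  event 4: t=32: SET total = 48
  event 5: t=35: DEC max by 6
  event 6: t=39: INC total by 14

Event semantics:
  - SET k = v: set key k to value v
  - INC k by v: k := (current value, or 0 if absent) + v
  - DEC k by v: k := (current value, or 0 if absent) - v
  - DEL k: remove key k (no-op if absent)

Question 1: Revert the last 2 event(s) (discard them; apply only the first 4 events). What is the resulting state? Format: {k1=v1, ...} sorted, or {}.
Answer: {count=4, max=13, total=48}

Derivation:
Keep first 4 events (discard last 2):
  after event 1 (t=8: INC count by 15): {count=15}
  after event 2 (t=16: DEC count by 11): {count=4}
  after event 3 (t=24: INC max by 13): {count=4, max=13}
  after event 4 (t=32: SET total = 48): {count=4, max=13, total=48}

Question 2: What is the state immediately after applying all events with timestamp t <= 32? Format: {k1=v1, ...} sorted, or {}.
Answer: {count=4, max=13, total=48}

Derivation:
Apply events with t <= 32 (4 events):
  after event 1 (t=8: INC count by 15): {count=15}
  after event 2 (t=16: DEC count by 11): {count=4}
  after event 3 (t=24: INC max by 13): {count=4, max=13}
  after event 4 (t=32: SET total = 48): {count=4, max=13, total=48}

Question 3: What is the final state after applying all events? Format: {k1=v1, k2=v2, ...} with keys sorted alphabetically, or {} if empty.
  after event 1 (t=8: INC count by 15): {count=15}
  after event 2 (t=16: DEC count by 11): {count=4}
  after event 3 (t=24: INC max by 13): {count=4, max=13}
  after event 4 (t=32: SET total = 48): {count=4, max=13, total=48}
  after event 5 (t=35: DEC max by 6): {count=4, max=7, total=48}
  after event 6 (t=39: INC total by 14): {count=4, max=7, total=62}

Answer: {count=4, max=7, total=62}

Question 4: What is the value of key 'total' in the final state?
Answer: 62

Derivation:
Track key 'total' through all 6 events:
  event 1 (t=8: INC count by 15): total unchanged
  event 2 (t=16: DEC count by 11): total unchanged
  event 3 (t=24: INC max by 13): total unchanged
  event 4 (t=32: SET total = 48): total (absent) -> 48
  event 5 (t=35: DEC max by 6): total unchanged
  event 6 (t=39: INC total by 14): total 48 -> 62
Final: total = 62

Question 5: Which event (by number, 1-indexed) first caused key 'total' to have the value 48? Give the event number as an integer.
Answer: 4

Derivation:
Looking for first event where total becomes 48:
  event 4: total (absent) -> 48  <-- first match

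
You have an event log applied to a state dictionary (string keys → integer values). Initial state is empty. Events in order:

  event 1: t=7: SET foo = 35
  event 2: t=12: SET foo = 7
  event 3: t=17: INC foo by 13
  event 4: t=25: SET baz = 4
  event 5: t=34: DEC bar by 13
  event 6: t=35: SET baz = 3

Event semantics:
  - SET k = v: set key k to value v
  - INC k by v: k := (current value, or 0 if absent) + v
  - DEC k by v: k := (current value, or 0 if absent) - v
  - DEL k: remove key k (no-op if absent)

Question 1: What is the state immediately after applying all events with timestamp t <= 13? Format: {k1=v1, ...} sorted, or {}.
Apply events with t <= 13 (2 events):
  after event 1 (t=7: SET foo = 35): {foo=35}
  after event 2 (t=12: SET foo = 7): {foo=7}

Answer: {foo=7}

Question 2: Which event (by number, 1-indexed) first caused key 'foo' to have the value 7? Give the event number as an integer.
Looking for first event where foo becomes 7:
  event 1: foo = 35
  event 2: foo 35 -> 7  <-- first match

Answer: 2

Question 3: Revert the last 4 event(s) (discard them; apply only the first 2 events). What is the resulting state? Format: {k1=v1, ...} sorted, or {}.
Answer: {foo=7}

Derivation:
Keep first 2 events (discard last 4):
  after event 1 (t=7: SET foo = 35): {foo=35}
  after event 2 (t=12: SET foo = 7): {foo=7}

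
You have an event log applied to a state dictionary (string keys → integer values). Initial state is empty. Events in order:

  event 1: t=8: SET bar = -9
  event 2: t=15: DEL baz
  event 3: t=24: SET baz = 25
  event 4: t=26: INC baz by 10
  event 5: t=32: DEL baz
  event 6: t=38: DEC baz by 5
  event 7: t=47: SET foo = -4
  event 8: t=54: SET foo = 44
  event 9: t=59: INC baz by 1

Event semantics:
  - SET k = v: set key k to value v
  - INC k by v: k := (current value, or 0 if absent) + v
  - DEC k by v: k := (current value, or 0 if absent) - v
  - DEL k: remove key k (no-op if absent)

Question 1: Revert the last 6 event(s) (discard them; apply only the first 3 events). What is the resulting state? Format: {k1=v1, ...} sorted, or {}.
Keep first 3 events (discard last 6):
  after event 1 (t=8: SET bar = -9): {bar=-9}
  after event 2 (t=15: DEL baz): {bar=-9}
  after event 3 (t=24: SET baz = 25): {bar=-9, baz=25}

Answer: {bar=-9, baz=25}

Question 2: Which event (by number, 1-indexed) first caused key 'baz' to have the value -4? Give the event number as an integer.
Answer: 9

Derivation:
Looking for first event where baz becomes -4:
  event 3: baz = 25
  event 4: baz = 35
  event 5: baz = (absent)
  event 6: baz = -5
  event 7: baz = -5
  event 8: baz = -5
  event 9: baz -5 -> -4  <-- first match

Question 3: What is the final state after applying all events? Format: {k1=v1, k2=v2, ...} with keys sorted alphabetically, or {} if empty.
Answer: {bar=-9, baz=-4, foo=44}

Derivation:
  after event 1 (t=8: SET bar = -9): {bar=-9}
  after event 2 (t=15: DEL baz): {bar=-9}
  after event 3 (t=24: SET baz = 25): {bar=-9, baz=25}
  after event 4 (t=26: INC baz by 10): {bar=-9, baz=35}
  after event 5 (t=32: DEL baz): {bar=-9}
  after event 6 (t=38: DEC baz by 5): {bar=-9, baz=-5}
  after event 7 (t=47: SET foo = -4): {bar=-9, baz=-5, foo=-4}
  after event 8 (t=54: SET foo = 44): {bar=-9, baz=-5, foo=44}
  after event 9 (t=59: INC baz by 1): {bar=-9, baz=-4, foo=44}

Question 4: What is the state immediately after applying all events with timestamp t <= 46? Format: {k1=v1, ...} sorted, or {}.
Answer: {bar=-9, baz=-5}

Derivation:
Apply events with t <= 46 (6 events):
  after event 1 (t=8: SET bar = -9): {bar=-9}
  after event 2 (t=15: DEL baz): {bar=-9}
  after event 3 (t=24: SET baz = 25): {bar=-9, baz=25}
  after event 4 (t=26: INC baz by 10): {bar=-9, baz=35}
  after event 5 (t=32: DEL baz): {bar=-9}
  after event 6 (t=38: DEC baz by 5): {bar=-9, baz=-5}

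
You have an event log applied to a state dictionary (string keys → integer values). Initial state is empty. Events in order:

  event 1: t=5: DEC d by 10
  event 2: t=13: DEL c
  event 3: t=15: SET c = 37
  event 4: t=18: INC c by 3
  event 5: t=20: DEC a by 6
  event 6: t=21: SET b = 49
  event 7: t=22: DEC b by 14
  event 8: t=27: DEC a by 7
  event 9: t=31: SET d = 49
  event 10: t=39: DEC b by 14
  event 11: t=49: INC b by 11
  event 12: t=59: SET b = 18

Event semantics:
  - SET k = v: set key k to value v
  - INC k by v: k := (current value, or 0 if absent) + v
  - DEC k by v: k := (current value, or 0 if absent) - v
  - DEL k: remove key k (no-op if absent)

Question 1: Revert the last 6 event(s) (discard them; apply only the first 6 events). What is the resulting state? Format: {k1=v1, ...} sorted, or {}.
Answer: {a=-6, b=49, c=40, d=-10}

Derivation:
Keep first 6 events (discard last 6):
  after event 1 (t=5: DEC d by 10): {d=-10}
  after event 2 (t=13: DEL c): {d=-10}
  after event 3 (t=15: SET c = 37): {c=37, d=-10}
  after event 4 (t=18: INC c by 3): {c=40, d=-10}
  after event 5 (t=20: DEC a by 6): {a=-6, c=40, d=-10}
  after event 6 (t=21: SET b = 49): {a=-6, b=49, c=40, d=-10}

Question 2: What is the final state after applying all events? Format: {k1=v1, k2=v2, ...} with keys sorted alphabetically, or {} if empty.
Answer: {a=-13, b=18, c=40, d=49}

Derivation:
  after event 1 (t=5: DEC d by 10): {d=-10}
  after event 2 (t=13: DEL c): {d=-10}
  after event 3 (t=15: SET c = 37): {c=37, d=-10}
  after event 4 (t=18: INC c by 3): {c=40, d=-10}
  after event 5 (t=20: DEC a by 6): {a=-6, c=40, d=-10}
  after event 6 (t=21: SET b = 49): {a=-6, b=49, c=40, d=-10}
  after event 7 (t=22: DEC b by 14): {a=-6, b=35, c=40, d=-10}
  after event 8 (t=27: DEC a by 7): {a=-13, b=35, c=40, d=-10}
  after event 9 (t=31: SET d = 49): {a=-13, b=35, c=40, d=49}
  after event 10 (t=39: DEC b by 14): {a=-13, b=21, c=40, d=49}
  after event 11 (t=49: INC b by 11): {a=-13, b=32, c=40, d=49}
  after event 12 (t=59: SET b = 18): {a=-13, b=18, c=40, d=49}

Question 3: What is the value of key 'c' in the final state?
Track key 'c' through all 12 events:
  event 1 (t=5: DEC d by 10): c unchanged
  event 2 (t=13: DEL c): c (absent) -> (absent)
  event 3 (t=15: SET c = 37): c (absent) -> 37
  event 4 (t=18: INC c by 3): c 37 -> 40
  event 5 (t=20: DEC a by 6): c unchanged
  event 6 (t=21: SET b = 49): c unchanged
  event 7 (t=22: DEC b by 14): c unchanged
  event 8 (t=27: DEC a by 7): c unchanged
  event 9 (t=31: SET d = 49): c unchanged
  event 10 (t=39: DEC b by 14): c unchanged
  event 11 (t=49: INC b by 11): c unchanged
  event 12 (t=59: SET b = 18): c unchanged
Final: c = 40

Answer: 40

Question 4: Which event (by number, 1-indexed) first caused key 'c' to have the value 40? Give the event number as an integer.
Answer: 4

Derivation:
Looking for first event where c becomes 40:
  event 3: c = 37
  event 4: c 37 -> 40  <-- first match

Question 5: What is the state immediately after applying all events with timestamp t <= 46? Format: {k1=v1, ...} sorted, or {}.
Answer: {a=-13, b=21, c=40, d=49}

Derivation:
Apply events with t <= 46 (10 events):
  after event 1 (t=5: DEC d by 10): {d=-10}
  after event 2 (t=13: DEL c): {d=-10}
  after event 3 (t=15: SET c = 37): {c=37, d=-10}
  after event 4 (t=18: INC c by 3): {c=40, d=-10}
  after event 5 (t=20: DEC a by 6): {a=-6, c=40, d=-10}
  after event 6 (t=21: SET b = 49): {a=-6, b=49, c=40, d=-10}
  after event 7 (t=22: DEC b by 14): {a=-6, b=35, c=40, d=-10}
  after event 8 (t=27: DEC a by 7): {a=-13, b=35, c=40, d=-10}
  after event 9 (t=31: SET d = 49): {a=-13, b=35, c=40, d=49}
  after event 10 (t=39: DEC b by 14): {a=-13, b=21, c=40, d=49}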